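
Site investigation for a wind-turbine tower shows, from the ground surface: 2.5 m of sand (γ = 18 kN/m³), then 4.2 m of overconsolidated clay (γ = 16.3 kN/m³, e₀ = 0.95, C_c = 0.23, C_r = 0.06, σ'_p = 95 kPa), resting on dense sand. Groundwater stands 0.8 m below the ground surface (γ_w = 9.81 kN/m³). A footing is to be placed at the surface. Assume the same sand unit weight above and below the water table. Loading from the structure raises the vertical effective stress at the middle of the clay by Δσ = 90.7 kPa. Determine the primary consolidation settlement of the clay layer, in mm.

Mid-depth of clay below the ground surface: z = 2.5 + 4.2/2 = 4.6 m.
Total vertical stress at mid-clay: σ_v = 18×2.5 + 16.3×2.1 = 79.23 kPa.
Pore pressure: u = 9.81×(4.6 − 0.8) = 37.278 kPa.
Initial effective stress: σ'_0 = σ_v − u = 79.23 − 37.278 = 41.952 kPa.
Final effective stress: σ'_f = 41.952 + 90.7 = 132.65 kPa.
σ'_f = 132.65 > σ'_p = 95 kPa, so the stress path crosses the preconsolidation pressure — recompression up to σ'_p, then virgin compression beyond:
S_c = H/(1+e₀)·[C_r·log₁₀(σ'_p/σ'_0) + C_c·log₁₀(σ'_f/σ'_p)]
    = 4.2/1.95 × [0.06×log₁₀(95/41.952) + 0.23×log₁₀(132.65/95)]
    = 2.1538 × [0.021298 + 0.033346] = 0.1177 m

S_c ≈ 118 mm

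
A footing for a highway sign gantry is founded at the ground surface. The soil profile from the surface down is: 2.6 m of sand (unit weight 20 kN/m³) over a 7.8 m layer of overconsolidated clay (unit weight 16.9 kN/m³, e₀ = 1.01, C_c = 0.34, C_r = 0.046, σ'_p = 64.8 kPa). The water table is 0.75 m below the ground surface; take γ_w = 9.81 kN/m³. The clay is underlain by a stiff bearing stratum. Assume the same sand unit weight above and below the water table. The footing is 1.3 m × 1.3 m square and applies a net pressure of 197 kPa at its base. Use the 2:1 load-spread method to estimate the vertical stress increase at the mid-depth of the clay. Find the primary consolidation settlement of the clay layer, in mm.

Mid-depth of clay below the ground surface: z = 2.6 + 7.8/2 = 6.5 m.
Total vertical stress at mid-clay: σ_v = 20×2.6 + 16.9×3.9 = 117.91 kPa.
Pore pressure: u = 9.81×(6.5 − 0.75) = 56.408 kPa.
Initial effective stress: σ'_0 = σ_v − u = 117.91 − 56.408 = 61.502 kPa.
Stress increase at mid-clay by the 2:1 spreading method:
Δσ = qBL/((B+z)(L+z)) = 197×1.3×1.3/((1.3+6.5)(1.3+6.5)) = 5.4722 kPa
Final effective stress: σ'_f = 61.502 + 5.4722 = 66.974 kPa.
σ'_f = 66.974 > σ'_p = 64.8 kPa, so the stress path crosses the preconsolidation pressure — recompression up to σ'_p, then virgin compression beyond:
S_c = H/(1+e₀)·[C_r·log₁₀(σ'_p/σ'_0) + C_c·log₁₀(σ'_f/σ'_p)]
    = 7.8/2.01 × [0.046×log₁₀(64.8/61.502) + 0.34×log₁₀(66.974/64.8)]
    = 3.8806 × [0.0010435 + 0.0048726] = 0.02296 m

S_c ≈ 23 mm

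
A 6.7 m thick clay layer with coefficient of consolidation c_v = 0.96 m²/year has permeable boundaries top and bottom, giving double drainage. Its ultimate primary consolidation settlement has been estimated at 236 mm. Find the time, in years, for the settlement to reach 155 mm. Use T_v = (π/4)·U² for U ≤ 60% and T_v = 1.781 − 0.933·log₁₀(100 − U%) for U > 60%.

t ≈ 4.07 years

Drainage path length: H_d = H/2 = 3.35 m (double drainage).
U = S(t)/S_ult = 155/236 = 0.6568.
U > 60%: T_v = 1.781 − 0.933·log₁₀(100 − 65.678) = 0.34831.
t = T_v·H_d²/c_v = 0.34831×3.35²/0.96 = 4.072 years.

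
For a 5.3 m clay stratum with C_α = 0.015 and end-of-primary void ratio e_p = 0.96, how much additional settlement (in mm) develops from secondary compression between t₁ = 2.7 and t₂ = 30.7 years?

S_s ≈ 42.8 mm

Secondary compression: S_s = C_α·H/(1+e_p)·log₁₀(t₂/t₁)
S_s = 0.015×5.3/(1+0.96)×log₁₀(30.7/2.7)
    = 0.04056 × 1.056 = 0.04282 m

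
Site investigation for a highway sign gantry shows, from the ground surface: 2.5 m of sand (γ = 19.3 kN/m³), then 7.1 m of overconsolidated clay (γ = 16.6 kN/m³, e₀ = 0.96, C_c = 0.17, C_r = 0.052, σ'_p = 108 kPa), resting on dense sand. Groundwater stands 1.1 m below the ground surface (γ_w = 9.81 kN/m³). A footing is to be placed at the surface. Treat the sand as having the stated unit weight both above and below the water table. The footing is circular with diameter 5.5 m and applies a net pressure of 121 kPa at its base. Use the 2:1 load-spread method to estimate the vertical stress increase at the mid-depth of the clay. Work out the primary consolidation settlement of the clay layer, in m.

Mid-depth of clay below the ground surface: z = 2.5 + 7.1/2 = 6.05 m.
Total vertical stress at mid-clay: σ_v = 19.3×2.5 + 16.6×3.55 = 107.18 kPa.
Pore pressure: u = 9.81×(6.05 − 1.1) = 48.56 kPa.
Initial effective stress: σ'_0 = σ_v − u = 107.18 − 48.56 = 58.62 kPa.
Stress increase at mid-clay by the 2:1 spreading method:
Δσ ≈ qD²/(D+z)² = 121×5.5²/(5.5+6.05)² = 27.438 kPa
Final effective stress: σ'_f = 58.62 + 27.438 = 86.058 kPa.
σ'_f = 86.058 ≤ σ'_p = 108 kPa, so the clay remains overconsolidated and only the recompression index applies:
S_c = C_r·H/(1+e₀)·log₁₀(σ'_f/σ'_0) = 0.052×7.1/1.96×log₁₀(86.058/58.62)
    = 0.18836 × 0.16675 = 0.03141 m

S_c ≈ 0.0314 m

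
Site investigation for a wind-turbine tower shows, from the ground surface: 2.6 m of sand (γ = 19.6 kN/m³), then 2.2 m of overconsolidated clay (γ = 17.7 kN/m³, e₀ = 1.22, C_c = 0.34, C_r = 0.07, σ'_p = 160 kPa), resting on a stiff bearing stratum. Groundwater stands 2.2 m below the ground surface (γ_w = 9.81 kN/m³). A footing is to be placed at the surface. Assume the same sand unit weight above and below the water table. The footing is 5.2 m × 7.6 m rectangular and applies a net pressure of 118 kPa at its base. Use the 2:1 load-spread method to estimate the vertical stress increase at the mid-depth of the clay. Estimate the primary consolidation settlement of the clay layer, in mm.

S_c ≈ 18.2 mm

Mid-depth of clay below the ground surface: z = 2.6 + 2.2/2 = 3.7 m.
Total vertical stress at mid-clay: σ_v = 19.6×2.6 + 17.7×1.1 = 70.43 kPa.
Pore pressure: u = 9.81×(3.7 − 2.2) = 14.715 kPa.
Initial effective stress: σ'_0 = σ_v − u = 70.43 − 14.715 = 55.715 kPa.
Stress increase at mid-clay by the 2:1 spreading method:
Δσ = qBL/((B+z)(L+z)) = 118×5.2×7.6/((5.2+3.7)(7.6+3.7)) = 46.369 kPa
Final effective stress: σ'_f = 55.715 + 46.369 = 102.08 kPa.
σ'_f = 102.08 ≤ σ'_p = 160 kPa, so the clay remains overconsolidated and only the recompression index applies:
S_c = C_r·H/(1+e₀)·log₁₀(σ'_f/σ'_0) = 0.07×2.2/2.22×log₁₀(102.08/55.715)
    = 0.069369 × 0.26297 = 0.01824 m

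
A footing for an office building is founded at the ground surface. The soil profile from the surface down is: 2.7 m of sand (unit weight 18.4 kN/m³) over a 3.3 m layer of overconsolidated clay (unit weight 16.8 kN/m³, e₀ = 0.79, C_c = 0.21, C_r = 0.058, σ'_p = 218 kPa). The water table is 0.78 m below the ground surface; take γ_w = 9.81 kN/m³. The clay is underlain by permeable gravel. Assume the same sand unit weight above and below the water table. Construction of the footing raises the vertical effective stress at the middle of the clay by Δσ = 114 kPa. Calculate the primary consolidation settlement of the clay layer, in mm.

S_c ≈ 60.6 mm

Mid-depth of clay below the ground surface: z = 2.7 + 3.3/2 = 4.35 m.
Total vertical stress at mid-clay: σ_v = 18.4×2.7 + 16.8×1.65 = 77.4 kPa.
Pore pressure: u = 9.81×(4.35 − 0.78) = 35.022 kPa.
Initial effective stress: σ'_0 = σ_v − u = 77.4 − 35.022 = 42.378 kPa.
Final effective stress: σ'_f = 42.378 + 114 = 156.38 kPa.
σ'_f = 156.38 ≤ σ'_p = 218 kPa, so the clay remains overconsolidated and only the recompression index applies:
S_c = C_r·H/(1+e₀)·log₁₀(σ'_f/σ'_0) = 0.058×3.3/1.79×log₁₀(156.38/42.378)
    = 0.10693 × 0.56704 = 0.06063 m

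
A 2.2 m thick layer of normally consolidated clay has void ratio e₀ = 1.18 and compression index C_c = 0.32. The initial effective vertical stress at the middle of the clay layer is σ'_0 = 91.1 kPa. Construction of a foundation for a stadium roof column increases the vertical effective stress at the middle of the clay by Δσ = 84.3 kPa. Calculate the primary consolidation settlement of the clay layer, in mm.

S_c ≈ 91.9 mm

Final effective stress: σ'_f = σ'_0 + Δσ = 91.1 + 84.3 = 175.4 kPa.
Normally consolidated clay, so the full stress increment lies on the virgin compression line:
S_c = C_c·H/(1+e₀)·log₁₀(σ'_f/σ'_0) = 0.32×2.2/(1+1.18)×log₁₀(175.4/91.1)
    = 0.32294 × 0.28451 = 0.09188 m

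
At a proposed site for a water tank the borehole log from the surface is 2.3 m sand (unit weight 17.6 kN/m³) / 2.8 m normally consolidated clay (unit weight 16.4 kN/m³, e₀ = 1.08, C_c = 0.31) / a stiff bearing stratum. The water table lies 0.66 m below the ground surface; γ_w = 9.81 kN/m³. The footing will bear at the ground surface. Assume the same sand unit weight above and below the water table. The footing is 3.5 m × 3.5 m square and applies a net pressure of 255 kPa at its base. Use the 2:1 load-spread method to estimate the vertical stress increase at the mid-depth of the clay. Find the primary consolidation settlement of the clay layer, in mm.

S_c ≈ 186 mm

Mid-depth of clay below the ground surface: z = 2.3 + 2.8/2 = 3.7 m.
Total vertical stress at mid-clay: σ_v = 17.6×2.3 + 16.4×1.4 = 63.44 kPa.
Pore pressure: u = 9.81×(3.7 − 0.66) = 29.822 kPa.
Initial effective stress: σ'_0 = σ_v − u = 63.44 − 29.822 = 33.618 kPa.
Stress increase at mid-clay by the 2:1 spreading method:
Δσ = qBL/((B+z)(L+z)) = 255×3.5×3.5/((3.5+3.7)(3.5+3.7)) = 60.258 kPa
Final effective stress: σ'_f = σ'_0 + Δσ = 33.618 + 60.258 = 93.876 kPa.
Normally consolidated clay, so the full stress increment lies on the virgin compression line:
S_c = C_c·H/(1+e₀)·log₁₀(σ'_f/σ'_0) = 0.31×2.8/(1+1.08)×log₁₀(93.876/33.618)
    = 0.41731 × 0.44598 = 0.1861 m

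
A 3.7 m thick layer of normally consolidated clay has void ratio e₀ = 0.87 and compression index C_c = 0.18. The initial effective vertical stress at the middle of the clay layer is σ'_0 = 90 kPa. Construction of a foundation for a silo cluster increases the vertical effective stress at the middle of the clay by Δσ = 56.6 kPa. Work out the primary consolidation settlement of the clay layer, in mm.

S_c ≈ 75.5 mm

Final effective stress: σ'_f = σ'_0 + Δσ = 90 + 56.6 = 146.6 kPa.
Normally consolidated clay, so the full stress increment lies on the virgin compression line:
S_c = C_c·H/(1+e₀)·log₁₀(σ'_f/σ'_0) = 0.18×3.7/(1+0.87)×log₁₀(146.6/90)
    = 0.35615 × 0.21189 = 0.07546 m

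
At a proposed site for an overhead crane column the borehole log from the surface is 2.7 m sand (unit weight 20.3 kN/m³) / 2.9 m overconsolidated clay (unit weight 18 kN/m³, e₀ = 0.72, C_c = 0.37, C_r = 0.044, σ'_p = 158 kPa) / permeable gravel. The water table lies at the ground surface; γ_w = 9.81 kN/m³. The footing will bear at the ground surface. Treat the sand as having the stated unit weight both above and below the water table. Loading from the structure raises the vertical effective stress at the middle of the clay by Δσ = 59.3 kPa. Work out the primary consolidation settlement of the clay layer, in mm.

Mid-depth of clay below the ground surface: z = 2.7 + 2.9/2 = 4.15 m.
Total vertical stress at mid-clay: σ_v = 20.3×2.7 + 18×1.45 = 80.91 kPa.
Pore pressure: u = 9.81×(4.15 − 0) = 40.712 kPa.
Initial effective stress: σ'_0 = σ_v − u = 80.91 − 40.712 = 40.198 kPa.
Final effective stress: σ'_f = 40.198 + 59.3 = 99.498 kPa.
σ'_f = 99.498 ≤ σ'_p = 158 kPa, so the clay remains overconsolidated and only the recompression index applies:
S_c = C_r·H/(1+e₀)·log₁₀(σ'_f/σ'_0) = 0.044×2.9/1.72×log₁₀(99.498/40.198)
    = 0.074184 × 0.39361 = 0.0292 m

S_c ≈ 29.2 mm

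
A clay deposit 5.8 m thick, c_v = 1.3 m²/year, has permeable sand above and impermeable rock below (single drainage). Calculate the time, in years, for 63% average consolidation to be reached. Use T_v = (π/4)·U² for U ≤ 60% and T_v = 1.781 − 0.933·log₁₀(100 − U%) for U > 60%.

Drainage path length: H_d = H = 5.8 m (single drainage).
U > 60%: T_v = 1.781 − 0.933·log₁₀(100 − 63) = 0.31787.
t = T_v·H_d²/c_v = 0.31787×5.8²/1.3 = 8.225 years.

t ≈ 8.23 years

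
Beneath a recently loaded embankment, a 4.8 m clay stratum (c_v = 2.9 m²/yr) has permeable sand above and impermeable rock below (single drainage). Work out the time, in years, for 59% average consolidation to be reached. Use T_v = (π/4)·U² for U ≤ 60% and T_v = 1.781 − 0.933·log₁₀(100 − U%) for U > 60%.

Drainage path length: H_d = H = 4.8 m (single drainage).
U ≤ 60%: T_v = (π/4)·U² = (π/4)×0.59² = 0.2734.
t = T_v·H_d²/c_v = 0.2734×4.8²/2.9 = 2.172 years.

t ≈ 2.17 years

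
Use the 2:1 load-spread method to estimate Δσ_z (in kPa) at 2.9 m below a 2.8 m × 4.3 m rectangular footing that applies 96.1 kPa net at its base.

Δσ_z ≈ 28.2 kPa

By the 2:1 method the load spreads at 1 horizontal : 2 vertical, so at depth z the loaded area has grown by z in each plan dimension:
Δσ = qBL/((B+z)(L+z)) = 96.1×2.8×4.3/((2.8+2.9)(4.3+2.9)) = 28.193 kPa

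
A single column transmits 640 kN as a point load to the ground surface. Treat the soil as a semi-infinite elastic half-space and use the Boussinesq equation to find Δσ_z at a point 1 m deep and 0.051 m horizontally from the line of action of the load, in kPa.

Δσ_z ≈ 304 kPa

Boussinesq vertical stress below a point load on an elastic half-space:
Δσ_z = 3P/(2πz²) · [1 + (r/z)²]^(−5/2)
r/z = 0.051/1 = 0.051; [1+(r/z)²]^(−5/2) = 0.99353.
Δσ_z = 3×640/(2π×1²) × 0.99353 = 305.58 × 0.99353 = 303.6 kPa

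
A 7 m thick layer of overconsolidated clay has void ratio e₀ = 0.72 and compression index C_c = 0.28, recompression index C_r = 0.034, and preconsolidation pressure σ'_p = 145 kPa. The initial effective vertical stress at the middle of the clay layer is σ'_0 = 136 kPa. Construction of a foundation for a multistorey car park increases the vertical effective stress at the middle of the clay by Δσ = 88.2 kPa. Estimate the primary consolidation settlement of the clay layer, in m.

S_c ≈ 0.22 m

Final effective stress: σ'_f = 136 + 88.2 = 224.2 kPa.
σ'_f = 224.2 > σ'_p = 145 kPa, so the stress path crosses the preconsolidation pressure — recompression up to σ'_p, then virgin compression beyond:
S_c = H/(1+e₀)·[C_r·log₁₀(σ'_p/σ'_0) + C_c·log₁₀(σ'_f/σ'_p)]
    = 7/1.72 × [0.034×log₁₀(145/136) + 0.28×log₁₀(224.2/145)]
    = 4.0698 × [0.00094619 + 0.052995] = 0.2195 m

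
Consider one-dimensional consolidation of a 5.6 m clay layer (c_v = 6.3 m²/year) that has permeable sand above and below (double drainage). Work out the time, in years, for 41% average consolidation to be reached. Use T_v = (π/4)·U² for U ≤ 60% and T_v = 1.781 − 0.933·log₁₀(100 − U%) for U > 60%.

Drainage path length: H_d = H/2 = 2.8 m (double drainage).
U ≤ 60%: T_v = (π/4)·U² = (π/4)×0.41² = 0.13203.
t = T_v·H_d²/c_v = 0.13203×2.8²/6.3 = 0.1643 years.

t ≈ 0.164 years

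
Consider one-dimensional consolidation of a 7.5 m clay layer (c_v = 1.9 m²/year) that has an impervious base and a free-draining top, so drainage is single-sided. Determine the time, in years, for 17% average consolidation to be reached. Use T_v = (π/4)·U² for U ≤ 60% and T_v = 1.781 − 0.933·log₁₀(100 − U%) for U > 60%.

t ≈ 0.672 years

Drainage path length: H_d = H = 7.5 m (single drainage).
U ≤ 60%: T_v = (π/4)·U² = (π/4)×0.17² = 0.022698.
t = T_v·H_d²/c_v = 0.022698×7.5²/1.9 = 0.672 years.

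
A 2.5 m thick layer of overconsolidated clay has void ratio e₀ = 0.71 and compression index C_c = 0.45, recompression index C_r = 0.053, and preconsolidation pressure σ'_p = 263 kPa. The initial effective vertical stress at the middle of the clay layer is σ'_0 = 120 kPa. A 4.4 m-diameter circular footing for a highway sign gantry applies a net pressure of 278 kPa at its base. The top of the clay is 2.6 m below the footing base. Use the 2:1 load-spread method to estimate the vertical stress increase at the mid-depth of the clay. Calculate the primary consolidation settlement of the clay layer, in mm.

Mid-depth of clay below the footing base: z = 2.6 + 2.5/2 = 3.85 m.
Stress increase at mid-clay by the 2:1 spreading method:
Δσ ≈ qD²/(D+z)² = 278×4.4²/(4.4+3.85)² = 79.076 kPa
Final effective stress: σ'_f = 120 + 79.076 = 199.08 kPa.
σ'_f = 199.08 ≤ σ'_p = 263 kPa, so the clay remains overconsolidated and only the recompression index applies:
S_c = C_r·H/(1+e₀)·log₁₀(σ'_f/σ'_0) = 0.053×2.5/1.71×log₁₀(199.08/120)
    = 0.077486 × 0.21985 = 0.01704 m

S_c ≈ 17 mm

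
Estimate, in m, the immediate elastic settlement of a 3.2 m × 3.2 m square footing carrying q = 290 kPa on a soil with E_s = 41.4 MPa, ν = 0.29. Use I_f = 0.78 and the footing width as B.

Immediate (elastic) settlement: S_e = q·B·(1−ν²)/E_s · I_f.
E_s = 41.4 MPa = 41400 kPa.
S_e = 290 × 3.2 × (1 − 0.29²) / 41400 × 0.78
    = 290 × 3.2 × 0.9159 / 41400 × 0.78
    = 0.01601 m

S_e ≈ 0.016 m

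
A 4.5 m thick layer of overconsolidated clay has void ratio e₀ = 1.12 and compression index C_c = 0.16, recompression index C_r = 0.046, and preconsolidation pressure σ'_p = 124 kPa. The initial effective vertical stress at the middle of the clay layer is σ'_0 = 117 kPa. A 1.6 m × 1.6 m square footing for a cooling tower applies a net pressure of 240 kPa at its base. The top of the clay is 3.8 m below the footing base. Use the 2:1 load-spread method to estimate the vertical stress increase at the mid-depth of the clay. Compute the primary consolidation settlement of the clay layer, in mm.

Mid-depth of clay below the footing base: z = 3.8 + 4.5/2 = 6.05 m.
Stress increase at mid-clay by the 2:1 spreading method:
Δσ = qBL/((B+z)(L+z)) = 240×1.6×1.6/((1.6+6.05)(1.6+6.05)) = 10.499 kPa
Final effective stress: σ'_f = 117 + 10.499 = 127.5 kPa.
σ'_f = 127.5 > σ'_p = 124 kPa, so the stress path crosses the preconsolidation pressure — recompression up to σ'_p, then virgin compression beyond:
S_c = H/(1+e₀)·[C_r·log₁₀(σ'_p/σ'_0) + C_c·log₁₀(σ'_f/σ'_p)]
    = 4.5/2.12 × [0.046×log₁₀(124/117) + 0.16×log₁₀(127.5/124)]
    = 2.1226 × [0.0011608 + 0.0019342] = 0.006569 m

S_c ≈ 6.57 mm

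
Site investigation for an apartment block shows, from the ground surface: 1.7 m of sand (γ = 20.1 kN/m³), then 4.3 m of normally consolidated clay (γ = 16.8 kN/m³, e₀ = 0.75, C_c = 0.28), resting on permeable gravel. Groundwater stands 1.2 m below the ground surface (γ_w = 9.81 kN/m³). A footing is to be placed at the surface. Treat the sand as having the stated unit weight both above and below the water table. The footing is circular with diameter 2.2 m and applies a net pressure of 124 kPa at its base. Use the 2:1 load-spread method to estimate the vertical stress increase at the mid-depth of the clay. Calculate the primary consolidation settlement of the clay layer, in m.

S_c ≈ 0.0941 m

Mid-depth of clay below the ground surface: z = 1.7 + 4.3/2 = 3.85 m.
Total vertical stress at mid-clay: σ_v = 20.1×1.7 + 16.8×2.15 = 70.29 kPa.
Pore pressure: u = 9.81×(3.85 − 1.2) = 25.997 kPa.
Initial effective stress: σ'_0 = σ_v − u = 70.29 − 25.997 = 44.293 kPa.
Stress increase at mid-clay by the 2:1 spreading method:
Δσ ≈ qD²/(D+z)² = 124×2.2²/(2.2+3.85)² = 16.397 kPa
Final effective stress: σ'_f = σ'_0 + Δσ = 44.293 + 16.397 = 60.69 kPa.
Normally consolidated clay, so the full stress increment lies on the virgin compression line:
S_c = C_c·H/(1+e₀)·log₁₀(σ'_f/σ'_0) = 0.28×4.3/(1+0.75)×log₁₀(60.69/44.293)
    = 0.688 × 0.13678 = 0.0941 m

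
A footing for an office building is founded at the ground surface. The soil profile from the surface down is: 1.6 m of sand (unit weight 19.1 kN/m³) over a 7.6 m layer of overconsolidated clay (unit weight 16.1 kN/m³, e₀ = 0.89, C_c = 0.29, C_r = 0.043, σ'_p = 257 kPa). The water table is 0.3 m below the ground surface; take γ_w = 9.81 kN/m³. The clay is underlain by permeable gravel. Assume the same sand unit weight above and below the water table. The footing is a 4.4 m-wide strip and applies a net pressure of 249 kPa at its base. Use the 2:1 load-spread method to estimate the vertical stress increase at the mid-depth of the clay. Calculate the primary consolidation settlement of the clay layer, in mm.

S_c ≈ 97.9 mm

Mid-depth of clay below the ground surface: z = 1.6 + 7.6/2 = 5.4 m.
Total vertical stress at mid-clay: σ_v = 19.1×1.6 + 16.1×3.8 = 91.74 kPa.
Pore pressure: u = 9.81×(5.4 − 0.3) = 50.031 kPa.
Initial effective stress: σ'_0 = σ_v − u = 91.74 − 50.031 = 41.709 kPa.
Stress increase at mid-clay by the 2:1 spreading method:
Δσ = qB/(B+z) = 249×4.4/(4.4+5.4) = 111.8 kPa
Final effective stress: σ'_f = 41.709 + 111.8 = 153.51 kPa.
σ'_f = 153.51 ≤ σ'_p = 257 kPa, so the clay remains overconsolidated and only the recompression index applies:
S_c = C_r·H/(1+e₀)·log₁₀(σ'_f/σ'_0) = 0.043×7.6/1.89×log₁₀(153.51/41.709)
    = 0.17291 × 0.56591 = 0.09785 m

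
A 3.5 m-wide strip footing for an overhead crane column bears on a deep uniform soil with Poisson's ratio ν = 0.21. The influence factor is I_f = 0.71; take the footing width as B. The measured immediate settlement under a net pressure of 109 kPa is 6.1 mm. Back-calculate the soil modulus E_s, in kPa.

S_e = q·B·(1−ν²)/E_s · I_f  ⇒  E_s = q·B·(1−ν²)·I_f / S_e.
E_s = 109 × 3.5 × 0.9559 × 0.71 / 0.0061 = 42450 kPa

E_s ≈ 42400 kPa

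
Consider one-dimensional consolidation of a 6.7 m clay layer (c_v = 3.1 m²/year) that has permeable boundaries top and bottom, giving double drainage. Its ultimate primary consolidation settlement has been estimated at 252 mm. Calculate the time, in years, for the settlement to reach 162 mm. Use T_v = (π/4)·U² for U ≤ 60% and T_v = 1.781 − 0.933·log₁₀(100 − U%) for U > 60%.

t ≈ 1.2 years

Drainage path length: H_d = H/2 = 3.35 m (double drainage).
U = S(t)/S_ult = 162/252 = 0.6429.
U > 60%: T_v = 1.781 − 0.933·log₁₀(100 − 64.286) = 0.3322.
t = T_v·H_d²/c_v = 0.3322×3.35²/3.1 = 1.203 years.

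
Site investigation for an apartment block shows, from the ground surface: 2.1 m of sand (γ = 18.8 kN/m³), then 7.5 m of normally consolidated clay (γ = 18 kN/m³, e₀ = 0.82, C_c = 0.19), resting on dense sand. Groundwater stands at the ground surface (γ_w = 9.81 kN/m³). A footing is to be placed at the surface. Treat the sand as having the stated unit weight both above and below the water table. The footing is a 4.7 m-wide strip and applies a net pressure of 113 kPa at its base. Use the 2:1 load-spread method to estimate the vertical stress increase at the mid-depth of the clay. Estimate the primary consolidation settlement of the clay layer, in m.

S_c ≈ 0.238 m

Mid-depth of clay below the ground surface: z = 2.1 + 7.5/2 = 5.85 m.
Total vertical stress at mid-clay: σ_v = 18.8×2.1 + 18×3.75 = 106.98 kPa.
Pore pressure: u = 9.81×(5.85 − 0) = 57.389 kPa.
Initial effective stress: σ'_0 = σ_v − u = 106.98 − 57.389 = 49.591 kPa.
Stress increase at mid-clay by the 2:1 spreading method:
Δσ = qB/(B+z) = 113×4.7/(4.7+5.85) = 50.341 kPa
Final effective stress: σ'_f = σ'_0 + Δσ = 49.591 + 50.341 = 99.932 kPa.
Normally consolidated clay, so the full stress increment lies on the virgin compression line:
S_c = C_c·H/(1+e₀)·log₁₀(σ'_f/σ'_0) = 0.19×7.5/(1+0.82)×log₁₀(99.932/49.591)
    = 0.78297 × 0.3043 = 0.2383 m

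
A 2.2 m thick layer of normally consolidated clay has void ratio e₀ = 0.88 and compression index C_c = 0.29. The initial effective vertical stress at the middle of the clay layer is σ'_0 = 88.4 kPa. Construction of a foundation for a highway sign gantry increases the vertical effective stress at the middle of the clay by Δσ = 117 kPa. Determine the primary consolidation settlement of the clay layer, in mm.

Final effective stress: σ'_f = σ'_0 + Δσ = 88.4 + 117 = 205.4 kPa.
Normally consolidated clay, so the full stress increment lies on the virgin compression line:
S_c = C_c·H/(1+e₀)·log₁₀(σ'_f/σ'_0) = 0.29×2.2/(1+0.88)×log₁₀(205.4/88.4)
    = 0.33936 × 0.36615 = 0.1243 m

S_c ≈ 124 mm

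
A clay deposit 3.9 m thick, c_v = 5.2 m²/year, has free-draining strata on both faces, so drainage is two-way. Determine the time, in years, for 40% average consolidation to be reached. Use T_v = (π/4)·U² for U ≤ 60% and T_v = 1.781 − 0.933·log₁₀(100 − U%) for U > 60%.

t ≈ 0.0919 years

Drainage path length: H_d = H/2 = 1.95 m (double drainage).
U ≤ 60%: T_v = (π/4)·U² = (π/4)×0.4² = 0.12566.
t = T_v·H_d²/c_v = 0.12566×1.95²/5.2 = 0.09189 years.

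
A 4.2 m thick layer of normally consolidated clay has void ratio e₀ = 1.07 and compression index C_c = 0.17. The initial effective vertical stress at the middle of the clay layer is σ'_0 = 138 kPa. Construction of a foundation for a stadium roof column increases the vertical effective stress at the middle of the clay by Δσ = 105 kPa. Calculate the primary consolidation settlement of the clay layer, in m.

S_c ≈ 0.0848 m

Final effective stress: σ'_f = σ'_0 + Δσ = 138 + 105 = 243 kPa.
Normally consolidated clay, so the full stress increment lies on the virgin compression line:
S_c = C_c·H/(1+e₀)·log₁₀(σ'_f/σ'_0) = 0.17×4.2/(1+1.07)×log₁₀(243/138)
    = 0.34493 × 0.24573 = 0.08476 m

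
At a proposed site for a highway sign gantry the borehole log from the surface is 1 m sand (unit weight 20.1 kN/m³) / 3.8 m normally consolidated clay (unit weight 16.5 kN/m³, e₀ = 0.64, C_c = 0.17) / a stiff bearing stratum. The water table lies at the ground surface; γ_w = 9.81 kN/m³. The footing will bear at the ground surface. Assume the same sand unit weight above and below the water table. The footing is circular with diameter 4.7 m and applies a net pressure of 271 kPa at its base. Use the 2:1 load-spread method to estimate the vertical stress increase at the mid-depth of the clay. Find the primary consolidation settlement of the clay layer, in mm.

Mid-depth of clay below the ground surface: z = 1 + 3.8/2 = 2.9 m.
Total vertical stress at mid-clay: σ_v = 20.1×1 + 16.5×1.9 = 51.45 kPa.
Pore pressure: u = 9.81×(2.9 − 0) = 28.449 kPa.
Initial effective stress: σ'_0 = σ_v − u = 51.45 − 28.449 = 23.001 kPa.
Stress increase at mid-clay by the 2:1 spreading method:
Δσ ≈ qD²/(D+z)² = 271×4.7²/(4.7+2.9)² = 103.64 kPa
Final effective stress: σ'_f = σ'_0 + Δσ = 23.001 + 103.64 = 126.64 kPa.
Normally consolidated clay, so the full stress increment lies on the virgin compression line:
S_c = C_c·H/(1+e₀)·log₁₀(σ'_f/σ'_0) = 0.17×3.8/(1+0.64)×log₁₀(126.64/23.001)
    = 0.3939 × 0.74082 = 0.2918 m

S_c ≈ 292 mm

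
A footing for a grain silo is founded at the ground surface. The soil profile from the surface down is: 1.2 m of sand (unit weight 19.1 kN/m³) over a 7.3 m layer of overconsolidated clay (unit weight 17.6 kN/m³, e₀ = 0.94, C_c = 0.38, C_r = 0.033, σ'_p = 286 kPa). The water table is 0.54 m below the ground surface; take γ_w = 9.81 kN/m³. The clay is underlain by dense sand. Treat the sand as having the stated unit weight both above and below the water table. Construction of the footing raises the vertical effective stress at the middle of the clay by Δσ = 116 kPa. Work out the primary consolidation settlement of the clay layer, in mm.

S_c ≈ 68.9 mm

Mid-depth of clay below the ground surface: z = 1.2 + 7.3/2 = 4.85 m.
Total vertical stress at mid-clay: σ_v = 19.1×1.2 + 17.6×3.65 = 87.16 kPa.
Pore pressure: u = 9.81×(4.85 − 0.54) = 42.281 kPa.
Initial effective stress: σ'_0 = σ_v − u = 87.16 − 42.281 = 44.879 kPa.
Final effective stress: σ'_f = 44.879 + 116 = 160.88 kPa.
σ'_f = 160.88 ≤ σ'_p = 286 kPa, so the clay remains overconsolidated and only the recompression index applies:
S_c = C_r·H/(1+e₀)·log₁₀(σ'_f/σ'_0) = 0.033×7.3/1.94×log₁₀(160.88/44.879)
    = 0.12418 × 0.55446 = 0.06885 m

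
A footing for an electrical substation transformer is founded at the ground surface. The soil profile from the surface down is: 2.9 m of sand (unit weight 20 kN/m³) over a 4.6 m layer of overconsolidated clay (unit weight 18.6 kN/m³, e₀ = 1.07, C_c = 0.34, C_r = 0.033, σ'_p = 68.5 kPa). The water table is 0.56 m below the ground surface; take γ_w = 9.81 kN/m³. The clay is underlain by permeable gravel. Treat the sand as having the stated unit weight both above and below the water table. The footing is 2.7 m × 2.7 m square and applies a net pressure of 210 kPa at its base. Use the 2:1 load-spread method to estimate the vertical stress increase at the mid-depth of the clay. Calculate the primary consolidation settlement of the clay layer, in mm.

S_c ≈ 56.9 mm

Mid-depth of clay below the ground surface: z = 2.9 + 4.6/2 = 5.2 m.
Total vertical stress at mid-clay: σ_v = 20×2.9 + 18.6×2.3 = 100.78 kPa.
Pore pressure: u = 9.81×(5.2 − 0.56) = 45.518 kPa.
Initial effective stress: σ'_0 = σ_v − u = 100.78 − 45.518 = 55.262 kPa.
Stress increase at mid-clay by the 2:1 spreading method:
Δσ = qBL/((B+z)(L+z)) = 210×2.7×2.7/((2.7+5.2)(2.7+5.2)) = 24.53 kPa
Final effective stress: σ'_f = 55.262 + 24.53 = 79.792 kPa.
σ'_f = 79.792 > σ'_p = 68.5 kPa, so the stress path crosses the preconsolidation pressure — recompression up to σ'_p, then virgin compression beyond:
S_c = H/(1+e₀)·[C_r·log₁₀(σ'_p/σ'_0) + C_c·log₁₀(σ'_f/σ'_p)]
    = 4.6/2.07 × [0.033×log₁₀(68.5/55.262) + 0.34×log₁₀(79.792/68.5)]
    = 2.2222 × [0.0030777 + 0.022531] = 0.05691 m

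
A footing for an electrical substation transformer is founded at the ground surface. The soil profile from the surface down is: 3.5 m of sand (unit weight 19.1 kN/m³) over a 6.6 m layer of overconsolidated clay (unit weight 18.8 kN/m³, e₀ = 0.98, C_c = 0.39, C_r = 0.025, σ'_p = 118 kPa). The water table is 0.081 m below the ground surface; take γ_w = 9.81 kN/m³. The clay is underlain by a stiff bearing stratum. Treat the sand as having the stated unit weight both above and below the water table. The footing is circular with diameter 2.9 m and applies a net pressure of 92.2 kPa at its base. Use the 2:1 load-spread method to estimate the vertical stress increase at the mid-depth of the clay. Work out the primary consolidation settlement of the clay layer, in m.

Mid-depth of clay below the ground surface: z = 3.5 + 6.6/2 = 6.8 m.
Total vertical stress at mid-clay: σ_v = 19.1×3.5 + 18.8×3.3 = 128.89 kPa.
Pore pressure: u = 9.81×(6.8 − 0.081) = 65.913 kPa.
Initial effective stress: σ'_0 = σ_v − u = 128.89 − 65.913 = 62.977 kPa.
Stress increase at mid-clay by the 2:1 spreading method:
Δσ ≈ qD²/(D+z)² = 92.2×2.9²/(2.9+6.8)² = 8.2411 kPa
Final effective stress: σ'_f = 62.977 + 8.2411 = 71.218 kPa.
σ'_f = 71.218 ≤ σ'_p = 118 kPa, so the clay remains overconsolidated and only the recompression index applies:
S_c = C_r·H/(1+e₀)·log₁₀(σ'_f/σ'_0) = 0.025×6.6/1.98×log₁₀(71.218/62.977)
    = 0.083333 × 0.053408 = 0.004451 m

S_c ≈ 0.00445 m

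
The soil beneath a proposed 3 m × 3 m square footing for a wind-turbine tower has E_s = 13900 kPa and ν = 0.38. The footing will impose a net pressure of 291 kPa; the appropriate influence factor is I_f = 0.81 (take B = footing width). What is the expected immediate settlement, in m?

Immediate (elastic) settlement: S_e = q·B·(1−ν²)/E_s · I_f.
S_e = 291 × 3 × (1 − 0.38²) / 13900 × 0.81
    = 291 × 3 × 0.8556 / 13900 × 0.81
    = 0.04353 m

S_e ≈ 0.0435 m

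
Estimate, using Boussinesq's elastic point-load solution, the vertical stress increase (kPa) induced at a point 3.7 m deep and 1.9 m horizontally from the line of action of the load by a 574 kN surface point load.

Boussinesq vertical stress below a point load on an elastic half-space:
Δσ_z = 3P/(2πz²) · [1 + (r/z)²]^(−5/2)
r/z = 1.9/3.7 = 0.51351; [1+(r/z)²]^(−5/2) = 0.55705.
Δσ_z = 3×574/(2π×3.7²) × 0.55705 = 20.019 × 0.55705 = 11.15 kPa

Δσ_z ≈ 11.2 kPa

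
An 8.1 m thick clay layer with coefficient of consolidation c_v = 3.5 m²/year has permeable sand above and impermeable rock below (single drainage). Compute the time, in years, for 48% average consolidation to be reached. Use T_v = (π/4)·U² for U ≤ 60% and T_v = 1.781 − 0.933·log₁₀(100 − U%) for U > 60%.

t ≈ 3.39 years

Drainage path length: H_d = H = 8.1 m (single drainage).
U ≤ 60%: T_v = (π/4)·U² = (π/4)×0.48² = 0.18096.
t = T_v·H_d²/c_v = 0.18096×8.1²/3.5 = 3.392 years.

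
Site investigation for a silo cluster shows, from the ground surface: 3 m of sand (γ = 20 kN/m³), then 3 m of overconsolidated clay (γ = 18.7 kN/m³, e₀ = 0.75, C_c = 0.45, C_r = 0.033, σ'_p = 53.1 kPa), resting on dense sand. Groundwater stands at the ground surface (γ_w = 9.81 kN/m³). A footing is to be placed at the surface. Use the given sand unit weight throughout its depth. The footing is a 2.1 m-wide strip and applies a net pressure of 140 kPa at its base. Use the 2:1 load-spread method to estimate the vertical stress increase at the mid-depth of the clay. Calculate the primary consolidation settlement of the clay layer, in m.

S_c ≈ 0.176 m

Mid-depth of clay below the ground surface: z = 3 + 3/2 = 4.5 m.
Total vertical stress at mid-clay: σ_v = 20×3 + 18.7×1.5 = 88.05 kPa.
Pore pressure: u = 9.81×(4.5 − 0) = 44.145 kPa.
Initial effective stress: σ'_0 = σ_v − u = 88.05 − 44.145 = 43.905 kPa.
Stress increase at mid-clay by the 2:1 spreading method:
Δσ = qB/(B+z) = 140×2.1/(2.1+4.5) = 44.545 kPa
Final effective stress: σ'_f = 43.905 + 44.545 = 88.45 kPa.
σ'_f = 88.45 > σ'_p = 53.1 kPa, so the stress path crosses the preconsolidation pressure — recompression up to σ'_p, then virgin compression beyond:
S_c = H/(1+e₀)·[C_r·log₁₀(σ'_p/σ'_0) + C_c·log₁₀(σ'_f/σ'_p)]
    = 3/1.75 × [0.033×log₁₀(53.1/43.905) + 0.45×log₁₀(88.45/53.1)]
    = 1.7143 × [0.0027252 + 0.099721] = 0.1756 m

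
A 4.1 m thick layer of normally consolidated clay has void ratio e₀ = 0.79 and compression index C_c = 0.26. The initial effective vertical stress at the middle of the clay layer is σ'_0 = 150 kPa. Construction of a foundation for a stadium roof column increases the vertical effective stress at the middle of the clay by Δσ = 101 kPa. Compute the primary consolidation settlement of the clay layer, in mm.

Final effective stress: σ'_f = σ'_0 + Δσ = 150 + 101 = 251 kPa.
Normally consolidated clay, so the full stress increment lies on the virgin compression line:
S_c = C_c·H/(1+e₀)·log₁₀(σ'_f/σ'_0) = 0.26×4.1/(1+0.79)×log₁₀(251/150)
    = 0.59553 × 0.22358 = 0.1331 m

S_c ≈ 133 mm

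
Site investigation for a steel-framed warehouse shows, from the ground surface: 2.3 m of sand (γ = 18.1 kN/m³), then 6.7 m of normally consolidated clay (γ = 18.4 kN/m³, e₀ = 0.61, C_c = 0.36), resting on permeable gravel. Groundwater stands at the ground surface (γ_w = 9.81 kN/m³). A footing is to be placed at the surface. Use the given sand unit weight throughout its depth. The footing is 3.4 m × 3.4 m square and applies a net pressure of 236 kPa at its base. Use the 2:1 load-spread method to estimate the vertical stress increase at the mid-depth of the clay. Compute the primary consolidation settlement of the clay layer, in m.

Mid-depth of clay below the ground surface: z = 2.3 + 6.7/2 = 5.65 m.
Total vertical stress at mid-clay: σ_v = 18.1×2.3 + 18.4×3.35 = 103.27 kPa.
Pore pressure: u = 9.81×(5.65 − 0) = 55.427 kPa.
Initial effective stress: σ'_0 = σ_v − u = 103.27 − 55.427 = 47.843 kPa.
Stress increase at mid-clay by the 2:1 spreading method:
Δσ = qBL/((B+z)(L+z)) = 236×3.4×3.4/((3.4+5.65)(3.4+5.65)) = 33.31 kPa
Final effective stress: σ'_f = σ'_0 + Δσ = 47.843 + 33.31 = 81.153 kPa.
Normally consolidated clay, so the full stress increment lies on the virgin compression line:
S_c = C_c·H/(1+e₀)·log₁₀(σ'_f/σ'_0) = 0.36×6.7/(1+0.61)×log₁₀(81.153/47.843)
    = 1.4981 × 0.22949 = 0.3438 m

S_c ≈ 0.344 m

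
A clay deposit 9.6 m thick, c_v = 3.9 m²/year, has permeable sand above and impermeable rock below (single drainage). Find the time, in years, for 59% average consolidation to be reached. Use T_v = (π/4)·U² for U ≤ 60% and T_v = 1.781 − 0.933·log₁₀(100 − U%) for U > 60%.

Drainage path length: H_d = H = 9.6 m (single drainage).
U ≤ 60%: T_v = (π/4)·U² = (π/4)×0.59² = 0.2734.
t = T_v·H_d²/c_v = 0.2734×9.6²/3.9 = 6.461 years.

t ≈ 6.46 years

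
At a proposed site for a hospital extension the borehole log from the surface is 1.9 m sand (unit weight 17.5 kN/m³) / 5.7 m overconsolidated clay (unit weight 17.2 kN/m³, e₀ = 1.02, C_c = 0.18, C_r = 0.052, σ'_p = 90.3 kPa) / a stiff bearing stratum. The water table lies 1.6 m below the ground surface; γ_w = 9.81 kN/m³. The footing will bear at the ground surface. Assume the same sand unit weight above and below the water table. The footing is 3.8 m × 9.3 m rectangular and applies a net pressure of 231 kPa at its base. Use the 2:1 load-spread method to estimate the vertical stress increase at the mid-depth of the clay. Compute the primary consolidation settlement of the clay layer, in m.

S_c ≈ 0.0974 m

Mid-depth of clay below the ground surface: z = 1.9 + 5.7/2 = 4.75 m.
Total vertical stress at mid-clay: σ_v = 17.5×1.9 + 17.2×2.85 = 82.27 kPa.
Pore pressure: u = 9.81×(4.75 − 1.6) = 30.902 kPa.
Initial effective stress: σ'_0 = σ_v − u = 82.27 − 30.902 = 51.368 kPa.
Stress increase at mid-clay by the 2:1 spreading method:
Δσ = qBL/((B+z)(L+z)) = 231×3.8×9.3/((3.8+4.75)(9.3+4.75)) = 67.957 kPa
Final effective stress: σ'_f = 51.368 + 67.957 = 119.32 kPa.
σ'_f = 119.32 > σ'_p = 90.3 kPa, so the stress path crosses the preconsolidation pressure — recompression up to σ'_p, then virgin compression beyond:
S_c = H/(1+e₀)·[C_r·log₁₀(σ'_p/σ'_0) + C_c·log₁₀(σ'_f/σ'_p)]
    = 5.7/2.02 × [0.052×log₁₀(90.3/51.368) + 0.18×log₁₀(119.32/90.3)]
    = 2.8218 × [0.01274 + 0.021785] = 0.09742 m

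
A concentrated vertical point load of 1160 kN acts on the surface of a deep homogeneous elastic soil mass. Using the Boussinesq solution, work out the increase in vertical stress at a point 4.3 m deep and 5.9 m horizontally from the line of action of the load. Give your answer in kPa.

Δσ_z ≈ 2.12 kPa

Boussinesq vertical stress below a point load on an elastic half-space:
Δσ_z = 3P/(2πz²) · [1 + (r/z)²]^(−5/2)
r/z = 5.9/4.3 = 1.3721; [1+(r/z)²]^(−5/2) = 0.07088.
Δσ_z = 3×1160/(2π×4.3²) × 0.07088 = 29.955 × 0.07088 = 2.123 kPa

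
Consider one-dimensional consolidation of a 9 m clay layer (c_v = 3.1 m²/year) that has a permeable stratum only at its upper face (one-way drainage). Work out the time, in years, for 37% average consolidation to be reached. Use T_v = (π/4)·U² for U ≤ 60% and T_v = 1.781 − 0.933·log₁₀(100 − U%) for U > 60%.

Drainage path length: H_d = H = 9 m (single drainage).
U ≤ 60%: T_v = (π/4)·U² = (π/4)×0.37² = 0.10752.
t = T_v·H_d²/c_v = 0.10752×9²/3.1 = 2.809 years.

t ≈ 2.81 years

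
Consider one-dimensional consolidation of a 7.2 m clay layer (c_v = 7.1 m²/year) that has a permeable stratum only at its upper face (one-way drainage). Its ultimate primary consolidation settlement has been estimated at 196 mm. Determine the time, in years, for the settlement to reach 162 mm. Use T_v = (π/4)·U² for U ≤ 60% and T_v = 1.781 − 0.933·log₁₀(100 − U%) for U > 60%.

Drainage path length: H_d = H = 7.2 m (single drainage).
U = S(t)/S_ult = 162/196 = 0.8265.
U > 60%: T_v = 1.781 − 0.933·log₁₀(100 − 82.653) = 0.62481.
t = T_v·H_d²/c_v = 0.62481×7.2²/7.1 = 4.562 years.

t ≈ 4.56 years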